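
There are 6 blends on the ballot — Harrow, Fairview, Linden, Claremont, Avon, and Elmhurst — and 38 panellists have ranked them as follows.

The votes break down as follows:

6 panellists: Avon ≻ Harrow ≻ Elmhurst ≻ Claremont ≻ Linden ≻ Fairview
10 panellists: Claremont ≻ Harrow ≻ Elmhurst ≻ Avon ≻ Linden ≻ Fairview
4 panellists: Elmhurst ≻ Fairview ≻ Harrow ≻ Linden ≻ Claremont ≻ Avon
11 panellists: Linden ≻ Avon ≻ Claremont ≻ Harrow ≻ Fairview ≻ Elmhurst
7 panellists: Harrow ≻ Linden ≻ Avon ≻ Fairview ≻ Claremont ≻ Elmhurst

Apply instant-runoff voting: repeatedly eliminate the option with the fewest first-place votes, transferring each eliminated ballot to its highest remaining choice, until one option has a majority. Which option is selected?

Round 1: Linden 11, Claremont 10, Harrow 7, Avon 6, Elmhurst 4, Fairview 0. Fairview has the fewest and is eliminated.
Round 2: Linden 11, Claremont 10, Harrow 7, Avon 6, Elmhurst 4. Elmhurst has the fewest and is eliminated.
Round 3: Harrow 11, Linden 11, Claremont 10, Avon 6. Avon has the fewest and is eliminated.
Round 4: Harrow 17, Linden 11, Claremont 10. Claremont has the fewest and is eliminated.
Round 5: Harrow 27, Linden 11. Harrow has a majority.

Harrow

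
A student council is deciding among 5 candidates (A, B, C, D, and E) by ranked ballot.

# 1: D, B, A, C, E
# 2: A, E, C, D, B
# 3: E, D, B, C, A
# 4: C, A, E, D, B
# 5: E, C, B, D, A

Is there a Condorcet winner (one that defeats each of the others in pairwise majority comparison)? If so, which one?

There is no Condorcet winner

Head-to-head results (5 voters total):
A vs B: B wins 3–2.
A vs C: C wins 3–2.
A vs D: D wins 3–2.
A vs E: A wins 3–2.
B vs C: C wins 3–2.
B vs D: D wins 4–1.
B vs E: E wins 4–1.
C vs D: C wins 3–2.
C vs E: E wins 3–2.
D vs E: E wins 4–1.
No candidate beats all others: A beats E beats B beats A, a majority cycle.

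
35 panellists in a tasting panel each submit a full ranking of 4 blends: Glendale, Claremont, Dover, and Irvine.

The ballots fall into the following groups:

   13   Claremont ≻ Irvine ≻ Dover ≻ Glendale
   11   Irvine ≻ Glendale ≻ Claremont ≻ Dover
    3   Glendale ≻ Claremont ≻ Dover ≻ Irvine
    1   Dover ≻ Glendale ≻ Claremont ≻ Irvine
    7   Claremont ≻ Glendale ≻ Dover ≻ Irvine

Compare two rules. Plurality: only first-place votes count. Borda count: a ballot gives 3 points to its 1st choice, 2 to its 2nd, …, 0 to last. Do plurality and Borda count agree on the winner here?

Plurality first-place counts: Glendale 3, Claremont 20, Dover 1, Irvine 11 → Claremont.
Borda totals: Glendale 47, Claremont 78, Dover 26, Irvine 59 → Claremont.
The two rules agree on Claremont.

Yes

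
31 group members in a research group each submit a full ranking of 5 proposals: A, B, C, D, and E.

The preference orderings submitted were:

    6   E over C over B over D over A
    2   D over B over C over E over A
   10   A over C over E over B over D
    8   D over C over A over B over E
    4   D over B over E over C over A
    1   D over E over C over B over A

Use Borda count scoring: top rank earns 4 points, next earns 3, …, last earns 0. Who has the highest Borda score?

C

Borda scores:
  A: 6·0 + 2·0 + 10·4 + 8·2 + 4·0 + 0 = 56
  B: 6·2 + 2·3 + 10·1 + 8·1 + 4·3 + 1 = 49
  C: 6·3 + 2·2 + 10·3 + 8·3 + 4·1 + 2 = 82
  D: 6·1 + 2·4 + 10·0 + 8·4 + 4·4 + 4 = 66
  E: 6·4 + 2·1 + 10·2 + 8·0 + 4·2 + 3 = 57
C has the highest total.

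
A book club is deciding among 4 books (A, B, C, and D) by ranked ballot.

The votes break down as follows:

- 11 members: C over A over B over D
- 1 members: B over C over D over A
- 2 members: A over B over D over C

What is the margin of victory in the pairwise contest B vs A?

12

Ballots ranking B above A: 1.
Ballots ranking A above B: 11+2 = 13.
A wins 13–1, a margin of 12.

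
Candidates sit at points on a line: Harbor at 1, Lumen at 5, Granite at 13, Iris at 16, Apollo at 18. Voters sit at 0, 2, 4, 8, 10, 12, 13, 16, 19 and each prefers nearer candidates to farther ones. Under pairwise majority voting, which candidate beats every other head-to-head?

With single-peaked preferences on a line, the Condorcet winner is the candidate closest to the median voter.
The median voter (position 10) is closest to Granite at 13.
Check: Granite vs Lumen — voters closer to Granite: 5 of 9.

Granite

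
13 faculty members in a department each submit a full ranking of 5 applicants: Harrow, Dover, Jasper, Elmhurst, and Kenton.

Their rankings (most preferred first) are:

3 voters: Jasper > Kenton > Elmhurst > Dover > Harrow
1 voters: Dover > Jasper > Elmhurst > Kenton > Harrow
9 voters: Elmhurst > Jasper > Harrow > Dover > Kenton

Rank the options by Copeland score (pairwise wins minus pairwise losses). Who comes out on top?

Pairwise results:
  Harrow vs Dover: Harrow wins 9–4.
  Harrow vs Jasper: Jasper wins 13–0.
  Harrow vs Elmhurst: Elmhurst wins 13–0.
  Harrow vs Kenton: Harrow wins 9–4.
  Dover vs Jasper: Jasper wins 12–1.
  Dover vs Elmhurst: Elmhurst wins 12–1.
  Dover vs Kenton: Dover wins 10–3.
  Jasper vs Elmhurst: Elmhurst wins 9–4.
  Jasper vs Kenton: Jasper wins 13–0.
  Elmhurst vs Kenton: Elmhurst wins 10–3.
Copeland scores (wins − losses):
  Harrow: 2 − 2 = 0
  Dover: 1 − 3 = -2
  Jasper: 3 − 1 = 2
  Elmhurst: 4 − 0 = 4
  Kenton: 0 − 4 = -4
Elmhurst has the best Copeland score.

Elmhurst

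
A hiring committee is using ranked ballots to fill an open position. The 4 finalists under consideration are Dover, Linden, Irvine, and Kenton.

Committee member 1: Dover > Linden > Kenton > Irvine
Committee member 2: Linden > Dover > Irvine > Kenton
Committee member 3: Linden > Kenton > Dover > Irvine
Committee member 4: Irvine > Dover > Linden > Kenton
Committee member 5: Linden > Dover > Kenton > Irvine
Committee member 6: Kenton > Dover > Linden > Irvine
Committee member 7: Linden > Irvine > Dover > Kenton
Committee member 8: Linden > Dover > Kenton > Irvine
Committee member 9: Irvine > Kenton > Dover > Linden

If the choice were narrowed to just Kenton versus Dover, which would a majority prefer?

Ballots ranking Kenton above Dover: 3.
Ballots ranking Dover above Kenton: 6.
Dover wins the head-to-head, 6–3.

Dover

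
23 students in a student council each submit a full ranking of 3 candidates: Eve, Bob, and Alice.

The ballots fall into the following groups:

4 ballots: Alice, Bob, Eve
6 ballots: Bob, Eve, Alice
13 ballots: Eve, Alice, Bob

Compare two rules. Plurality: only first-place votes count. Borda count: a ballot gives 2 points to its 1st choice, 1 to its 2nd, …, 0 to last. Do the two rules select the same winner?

Plurality first-place counts: Eve 13, Bob 6, Alice 4 → Eve.
Borda totals: Eve 32, Bob 16, Alice 21 → Eve.
The two rules agree on Eve.

Yes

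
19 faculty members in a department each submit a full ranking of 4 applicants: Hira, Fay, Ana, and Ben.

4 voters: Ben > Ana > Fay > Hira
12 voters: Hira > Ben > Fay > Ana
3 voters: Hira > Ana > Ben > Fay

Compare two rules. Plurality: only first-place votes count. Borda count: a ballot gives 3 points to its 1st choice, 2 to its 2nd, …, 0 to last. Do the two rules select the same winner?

Yes

Plurality first-place counts: Hira 15, Fay 0, Ana 0, Ben 4 → Hira.
Borda totals: Hira 45, Fay 16, Ana 14, Ben 39 → Hira.
The two rules agree on Hira.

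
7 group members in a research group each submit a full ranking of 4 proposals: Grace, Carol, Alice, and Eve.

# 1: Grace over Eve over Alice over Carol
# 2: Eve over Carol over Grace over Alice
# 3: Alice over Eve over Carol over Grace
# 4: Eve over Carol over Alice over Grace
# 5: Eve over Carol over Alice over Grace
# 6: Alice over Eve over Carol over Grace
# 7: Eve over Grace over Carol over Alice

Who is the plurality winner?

First-place vote totals:
  Grace: 1
  Carol: 0
  Alice: 2
  Eve: 4
Eve has the most first-place votes.

Eve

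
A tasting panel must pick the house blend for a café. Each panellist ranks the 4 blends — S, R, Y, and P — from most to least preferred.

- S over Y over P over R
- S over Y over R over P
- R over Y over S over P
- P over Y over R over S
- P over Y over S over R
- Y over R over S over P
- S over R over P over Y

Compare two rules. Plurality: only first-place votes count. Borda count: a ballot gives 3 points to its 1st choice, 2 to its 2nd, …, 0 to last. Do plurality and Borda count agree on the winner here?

No

Plurality first-place counts: S 3, R 1, Y 1, P 2 → S.
Borda totals: S 12, R 9, Y 13, P 8 → Y.
The two rules disagree: plurality picks S, Borda picks Y.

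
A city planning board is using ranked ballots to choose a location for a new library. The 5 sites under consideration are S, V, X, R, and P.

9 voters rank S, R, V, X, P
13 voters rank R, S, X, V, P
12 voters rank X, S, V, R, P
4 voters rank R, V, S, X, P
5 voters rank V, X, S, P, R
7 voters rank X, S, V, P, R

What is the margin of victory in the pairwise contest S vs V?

32

Ballots ranking S above V: 9+13+12+7 = 41.
Ballots ranking V above S: 4+5 = 9.
S wins 41–9, a margin of 32.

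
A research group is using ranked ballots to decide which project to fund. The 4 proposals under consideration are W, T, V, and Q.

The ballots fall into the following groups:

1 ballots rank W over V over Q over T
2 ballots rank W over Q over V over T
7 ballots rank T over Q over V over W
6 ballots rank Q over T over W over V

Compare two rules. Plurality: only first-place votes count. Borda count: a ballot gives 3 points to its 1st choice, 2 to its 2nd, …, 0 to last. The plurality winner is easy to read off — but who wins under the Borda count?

Plurality first-place counts: W 3, T 7, V 0, Q 6 → T.
Borda totals: W 15, T 33, V 11, Q 37 → Q.

Q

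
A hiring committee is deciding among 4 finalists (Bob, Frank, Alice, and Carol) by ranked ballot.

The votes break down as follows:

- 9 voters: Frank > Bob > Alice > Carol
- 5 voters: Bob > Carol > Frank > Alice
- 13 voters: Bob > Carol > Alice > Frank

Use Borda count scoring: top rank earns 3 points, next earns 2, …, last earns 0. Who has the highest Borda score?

Bob

Borda scores:
  Bob: 9·2 + 5·3 + 13·3 = 72
  Frank: 9·3 + 5·1 + 13·0 = 32
  Alice: 9·1 + 5·0 + 13·1 = 22
  Carol: 9·0 + 5·2 + 13·2 = 36
Bob has the highest total.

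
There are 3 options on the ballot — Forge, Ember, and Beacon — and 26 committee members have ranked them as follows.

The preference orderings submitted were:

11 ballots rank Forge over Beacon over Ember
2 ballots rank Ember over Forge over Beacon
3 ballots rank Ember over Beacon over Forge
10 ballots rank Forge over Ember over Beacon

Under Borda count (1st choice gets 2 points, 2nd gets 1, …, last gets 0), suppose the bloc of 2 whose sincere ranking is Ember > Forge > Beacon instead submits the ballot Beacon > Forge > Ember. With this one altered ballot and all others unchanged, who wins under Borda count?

Forge

Borda totals with the altered ballot: Forge 44, Ember 16, Beacon 18.
The winner is unchanged: still Forge.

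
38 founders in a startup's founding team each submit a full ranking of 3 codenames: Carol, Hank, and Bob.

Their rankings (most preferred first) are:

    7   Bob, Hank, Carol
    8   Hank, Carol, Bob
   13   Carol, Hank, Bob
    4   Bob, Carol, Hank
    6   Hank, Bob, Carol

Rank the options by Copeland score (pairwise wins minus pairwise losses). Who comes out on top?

Hank

Pairwise results:
  Carol vs Hank: Hank wins 21–17.
  Carol vs Bob: Carol wins 21–17.
  Hank vs Bob: Hank wins 27–11.
Copeland scores (wins − losses):
  Carol: 1 − 1 = 0
  Hank: 2 − 0 = 2
  Bob: 0 − 2 = -2
Hank has the best Copeland score.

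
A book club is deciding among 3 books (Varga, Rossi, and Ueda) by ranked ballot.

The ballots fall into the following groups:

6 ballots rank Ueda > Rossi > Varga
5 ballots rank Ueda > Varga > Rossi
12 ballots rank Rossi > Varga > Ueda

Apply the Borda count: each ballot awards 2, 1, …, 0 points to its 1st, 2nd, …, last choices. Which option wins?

Rossi

Borda scores:
  Varga: 6·0 + 5·1 + 12·1 = 17
  Rossi: 6·1 + 5·0 + 12·2 = 30
  Ueda: 6·2 + 5·2 + 12·0 = 22
Rossi has the highest total.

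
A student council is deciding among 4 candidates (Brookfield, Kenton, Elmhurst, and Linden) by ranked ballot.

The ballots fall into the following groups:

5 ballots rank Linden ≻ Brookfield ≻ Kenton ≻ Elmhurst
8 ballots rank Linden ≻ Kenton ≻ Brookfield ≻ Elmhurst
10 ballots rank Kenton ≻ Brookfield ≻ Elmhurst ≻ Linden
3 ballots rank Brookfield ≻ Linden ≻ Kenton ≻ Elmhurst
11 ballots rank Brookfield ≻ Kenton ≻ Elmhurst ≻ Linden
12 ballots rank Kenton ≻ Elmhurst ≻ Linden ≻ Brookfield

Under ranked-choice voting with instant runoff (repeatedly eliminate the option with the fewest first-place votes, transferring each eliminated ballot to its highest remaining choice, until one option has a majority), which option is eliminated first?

Round 1: Kenton 22, Brookfield 14, Linden 13, Elmhurst 0. Elmhurst has the fewest and is eliminated.
Round 2: Kenton 22, Brookfield 14, Linden 13. Linden has the fewest and is eliminated.
Round 3: Kenton 30, Brookfield 19. Kenton has a majority.

Elmhurst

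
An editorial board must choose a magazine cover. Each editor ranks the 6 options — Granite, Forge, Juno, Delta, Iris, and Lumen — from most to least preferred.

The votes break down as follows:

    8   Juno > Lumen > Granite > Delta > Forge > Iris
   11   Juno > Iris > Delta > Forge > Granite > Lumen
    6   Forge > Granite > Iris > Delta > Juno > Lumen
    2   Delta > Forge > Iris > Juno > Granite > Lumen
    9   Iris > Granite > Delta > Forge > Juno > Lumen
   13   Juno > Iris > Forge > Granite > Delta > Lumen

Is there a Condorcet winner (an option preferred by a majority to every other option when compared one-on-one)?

Yes

Head-to-head results (49 voters total):
Granite vs Forge: Forge wins 32–17.
Granite vs Juno: Juno wins 34–15.
Granite vs Delta: Granite wins 36–13.
Granite vs Iris: Iris wins 35–14.
Granite vs Lumen: Granite wins 41–8.
Forge vs Juno: Juno wins 32–17.
Forge vs Delta: Delta wins 30–19.
Forge vs Iris: Iris wins 33–16.
Forge vs Lumen: Forge wins 41–8.
Juno vs Delta: Juno wins 32–17.
Juno vs Iris: Juno wins 32–17.
Juno vs Lumen: Juno wins 49–0.
Delta vs Iris: Iris wins 39–10.
Delta vs Lumen: Delta wins 41–8.
Iris vs Lumen: Iris wins 41–8.
Juno beats each rival — Granite (34–15), Forge (32–17), Delta (32–17), Iris (32–17), Lumen (49–0) — so Juno is the Condorcet winner.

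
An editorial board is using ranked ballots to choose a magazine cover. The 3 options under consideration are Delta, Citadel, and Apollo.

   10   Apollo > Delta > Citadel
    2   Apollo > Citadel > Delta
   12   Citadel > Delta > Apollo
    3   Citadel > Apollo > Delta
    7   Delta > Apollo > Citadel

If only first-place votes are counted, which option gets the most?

First-place vote totals:
  Delta: 7
  Citadel: 15
  Apollo: 12
Citadel has the most first-place votes.

Citadel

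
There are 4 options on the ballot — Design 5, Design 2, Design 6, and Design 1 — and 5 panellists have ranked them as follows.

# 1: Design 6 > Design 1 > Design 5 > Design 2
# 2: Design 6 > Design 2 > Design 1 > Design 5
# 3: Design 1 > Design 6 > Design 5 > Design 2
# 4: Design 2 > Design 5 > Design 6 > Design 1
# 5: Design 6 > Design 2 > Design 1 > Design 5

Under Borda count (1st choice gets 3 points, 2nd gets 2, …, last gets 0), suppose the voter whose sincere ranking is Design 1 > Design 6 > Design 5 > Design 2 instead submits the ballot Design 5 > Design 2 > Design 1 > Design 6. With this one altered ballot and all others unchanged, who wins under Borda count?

Design 6

Borda totals with the altered ballot: Design 5 6, Design 2 9, Design 6 10, Design 1 5.
The winner is unchanged: still Design 6.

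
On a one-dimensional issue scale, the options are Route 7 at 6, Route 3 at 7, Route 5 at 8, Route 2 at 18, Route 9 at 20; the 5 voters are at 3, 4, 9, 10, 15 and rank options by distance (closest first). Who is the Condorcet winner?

With single-peaked preferences on a line, the Condorcet winner is the candidate closest to the median voter.
The median voter (position 9) is closest to Route 5 at 8.
Check: Route 5 vs Route 3 — voters closer to Route 5: 3 of 5.

Route 5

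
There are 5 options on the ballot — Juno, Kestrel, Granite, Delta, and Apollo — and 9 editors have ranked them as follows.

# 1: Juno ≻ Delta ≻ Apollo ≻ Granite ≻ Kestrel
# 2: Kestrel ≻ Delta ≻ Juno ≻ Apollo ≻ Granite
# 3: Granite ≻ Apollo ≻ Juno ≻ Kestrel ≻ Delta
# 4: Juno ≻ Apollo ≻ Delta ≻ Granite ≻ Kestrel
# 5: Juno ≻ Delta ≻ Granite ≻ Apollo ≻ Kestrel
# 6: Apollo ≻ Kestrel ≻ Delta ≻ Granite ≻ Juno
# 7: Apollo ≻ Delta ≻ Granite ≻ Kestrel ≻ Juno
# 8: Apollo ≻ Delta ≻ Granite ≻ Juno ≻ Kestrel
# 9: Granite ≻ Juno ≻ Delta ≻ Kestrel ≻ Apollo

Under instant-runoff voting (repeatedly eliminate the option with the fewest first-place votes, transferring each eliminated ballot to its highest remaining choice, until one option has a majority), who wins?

Round 1: Juno 3, Apollo 3, Granite 2, Kestrel 1, Delta 0. Delta has the fewest and is eliminated.
Round 2: Juno 3, Apollo 3, Granite 2, Kestrel 1. Kestrel has the fewest and is eliminated.
Round 3: Juno 4, Apollo 3, Granite 2. Granite has the fewest and is eliminated.
Round 4: Juno 5, Apollo 4. Juno has a majority.

Juno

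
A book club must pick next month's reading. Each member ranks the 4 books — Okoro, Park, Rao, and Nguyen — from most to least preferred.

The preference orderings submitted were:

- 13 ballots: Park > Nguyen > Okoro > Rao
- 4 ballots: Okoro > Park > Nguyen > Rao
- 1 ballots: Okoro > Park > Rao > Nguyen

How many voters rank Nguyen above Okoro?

Ballots ranking Nguyen above Okoro: 13.
Ballots ranking Okoro above Nguyen: 4+1 = 5.
So 13 of 18 voters prefer Nguyen to Okoro.

13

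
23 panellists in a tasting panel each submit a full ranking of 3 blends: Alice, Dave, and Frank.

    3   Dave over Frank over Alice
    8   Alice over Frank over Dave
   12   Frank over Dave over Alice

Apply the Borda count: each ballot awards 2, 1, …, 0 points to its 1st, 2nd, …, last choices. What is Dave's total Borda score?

Borda scores:
  Alice: 3·0 + 8·2 + 12·0 = 16
  Dave: 3·2 + 8·0 + 12·1 = 18
  Frank: 3·1 + 8·1 + 12·2 = 35

18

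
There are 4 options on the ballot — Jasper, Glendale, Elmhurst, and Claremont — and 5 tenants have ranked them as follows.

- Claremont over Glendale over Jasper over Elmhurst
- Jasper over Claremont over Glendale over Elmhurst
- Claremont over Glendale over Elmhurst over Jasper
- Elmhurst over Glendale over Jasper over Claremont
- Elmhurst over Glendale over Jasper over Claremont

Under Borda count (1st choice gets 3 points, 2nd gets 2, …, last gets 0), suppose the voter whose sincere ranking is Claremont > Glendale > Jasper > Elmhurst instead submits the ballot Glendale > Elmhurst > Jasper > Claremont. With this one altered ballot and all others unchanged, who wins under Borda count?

Glendale

Borda totals with the altered ballot: Jasper 6, Glendale 10, Elmhurst 9, Claremont 5.
The winner is unchanged: still Glendale.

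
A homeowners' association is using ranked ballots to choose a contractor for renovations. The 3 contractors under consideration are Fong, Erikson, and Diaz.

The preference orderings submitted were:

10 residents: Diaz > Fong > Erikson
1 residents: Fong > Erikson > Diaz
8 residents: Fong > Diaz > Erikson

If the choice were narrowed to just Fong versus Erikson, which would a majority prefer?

Fong

Ballots ranking Fong above Erikson: 10+1+8 = 19.
Ballots ranking Erikson above Fong: 0.
Fong wins the head-to-head, 19–0.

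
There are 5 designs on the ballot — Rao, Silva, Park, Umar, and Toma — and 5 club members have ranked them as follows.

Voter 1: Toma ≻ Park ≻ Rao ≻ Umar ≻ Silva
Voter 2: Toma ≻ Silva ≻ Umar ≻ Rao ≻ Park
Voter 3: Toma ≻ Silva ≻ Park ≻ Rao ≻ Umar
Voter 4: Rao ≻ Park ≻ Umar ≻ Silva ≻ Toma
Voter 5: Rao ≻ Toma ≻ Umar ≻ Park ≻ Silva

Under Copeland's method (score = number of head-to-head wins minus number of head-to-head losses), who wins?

Toma

Pairwise results:
  Rao vs Silva: Rao wins 3–2.
  Rao vs Park: Rao wins 3–2.
  Rao vs Umar: Rao wins 4–1.
  Rao vs Toma: Toma wins 3–2.
  Silva vs Park: Park wins 3–2.
  Silva vs Umar: Umar wins 3–2.
  Silva vs Toma: Toma wins 4–1.
  Park vs Umar: Park wins 3–2.
  Park vs Toma: Toma wins 4–1.
  Umar vs Toma: Toma wins 4–1.
Copeland scores (wins − losses):
  Rao: 3 − 1 = 2
  Silva: 0 − 4 = -4
  Park: 2 − 2 = 0
  Umar: 1 − 3 = -2
  Toma: 4 − 0 = 4
Toma has the best Copeland score.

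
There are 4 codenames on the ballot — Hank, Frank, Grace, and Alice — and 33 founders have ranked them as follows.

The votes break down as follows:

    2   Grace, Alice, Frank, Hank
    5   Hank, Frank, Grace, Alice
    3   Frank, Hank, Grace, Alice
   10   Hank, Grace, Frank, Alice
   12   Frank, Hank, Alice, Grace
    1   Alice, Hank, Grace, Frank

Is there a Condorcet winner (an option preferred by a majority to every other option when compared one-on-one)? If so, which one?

Head-to-head results (33 voters total):
Hank vs Frank: Frank wins 17–16.
Hank vs Grace: Hank wins 31–2.
Hank vs Alice: Hank wins 30–3.
Frank vs Grace: Frank wins 20–13.
Frank vs Alice: Frank wins 30–3.
Grace vs Alice: Grace wins 20–13.
Frank beats each rival — Hank (17–16), Grace (20–13), Alice (30–3) — so Frank is the Condorcet winner.

Frank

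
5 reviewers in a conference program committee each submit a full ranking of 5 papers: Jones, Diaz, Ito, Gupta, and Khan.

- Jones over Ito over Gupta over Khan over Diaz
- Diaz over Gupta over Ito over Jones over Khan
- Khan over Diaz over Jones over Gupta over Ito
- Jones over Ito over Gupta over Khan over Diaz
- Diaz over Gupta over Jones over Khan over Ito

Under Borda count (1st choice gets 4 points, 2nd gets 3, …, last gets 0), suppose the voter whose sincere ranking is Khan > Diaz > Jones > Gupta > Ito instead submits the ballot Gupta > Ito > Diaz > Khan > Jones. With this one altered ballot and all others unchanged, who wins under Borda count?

Gupta

Borda totals with the altered ballot: Jones 11, Diaz 10, Ito 11, Gupta 14, Khan 4.
The switch changes the winner from Jones to Gupta.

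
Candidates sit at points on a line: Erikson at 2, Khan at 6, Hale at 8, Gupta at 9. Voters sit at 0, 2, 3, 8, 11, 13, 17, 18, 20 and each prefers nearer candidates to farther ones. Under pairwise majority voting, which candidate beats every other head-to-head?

Gupta

With single-peaked preferences on a line, the Condorcet winner is the candidate closest to the median voter.
The median voter (position 11) is closest to Gupta at 9.
Check: Gupta vs Erikson — voters closer to Gupta: 6 of 9.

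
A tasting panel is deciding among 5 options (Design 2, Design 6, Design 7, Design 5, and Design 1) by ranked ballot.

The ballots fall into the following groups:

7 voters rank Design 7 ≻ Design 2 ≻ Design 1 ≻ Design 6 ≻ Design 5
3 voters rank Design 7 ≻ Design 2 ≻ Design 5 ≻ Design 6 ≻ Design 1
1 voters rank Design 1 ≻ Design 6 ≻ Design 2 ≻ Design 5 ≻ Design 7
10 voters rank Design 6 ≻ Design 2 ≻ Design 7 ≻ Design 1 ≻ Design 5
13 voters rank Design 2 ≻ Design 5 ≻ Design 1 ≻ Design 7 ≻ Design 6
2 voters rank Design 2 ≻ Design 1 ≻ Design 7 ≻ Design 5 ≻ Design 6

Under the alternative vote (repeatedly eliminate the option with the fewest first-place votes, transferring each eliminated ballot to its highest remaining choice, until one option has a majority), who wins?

Design 2

Round 1: Design 2 15, Design 6 10, Design 7 10, Design 1 1, Design 5 0. Design 5 has the fewest and is eliminated.
Round 2: Design 2 15, Design 6 10, Design 7 10, Design 1 1. Design 1 has the fewest and is eliminated.
Round 3: Design 2 15, Design 6 11, Design 7 10. Design 7 has the fewest and is eliminated.
Round 4: Design 2 25, Design 6 11. Design 2 has a majority.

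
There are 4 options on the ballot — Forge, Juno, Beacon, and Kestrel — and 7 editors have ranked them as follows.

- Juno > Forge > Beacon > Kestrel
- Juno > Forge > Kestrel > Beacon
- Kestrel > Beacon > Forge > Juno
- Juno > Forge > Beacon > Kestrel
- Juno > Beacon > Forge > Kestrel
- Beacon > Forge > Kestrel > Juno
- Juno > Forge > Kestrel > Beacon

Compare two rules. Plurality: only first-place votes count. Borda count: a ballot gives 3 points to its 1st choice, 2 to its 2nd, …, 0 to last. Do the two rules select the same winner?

Plurality first-place counts: Forge 0, Juno 5, Beacon 1, Kestrel 1 → Juno.
Borda totals: Forge 12, Juno 15, Beacon 9, Kestrel 6 → Juno.
The two rules agree on Juno.

Yes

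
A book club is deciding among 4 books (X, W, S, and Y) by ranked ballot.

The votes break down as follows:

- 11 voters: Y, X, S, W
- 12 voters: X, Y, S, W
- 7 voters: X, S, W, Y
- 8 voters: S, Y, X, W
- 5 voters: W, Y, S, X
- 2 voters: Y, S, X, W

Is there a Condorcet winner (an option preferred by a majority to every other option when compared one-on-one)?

Yes

Head-to-head results (45 voters total):
X vs W: X wins 40–5.
X vs S: X wins 30–15.
X vs Y: Y wins 26–19.
W vs S: S wins 40–5.
W vs Y: Y wins 33–12.
S vs Y: Y wins 30–15.
Y beats each rival — X (26–19), W (33–12), S (30–15) — so Y is the Condorcet winner.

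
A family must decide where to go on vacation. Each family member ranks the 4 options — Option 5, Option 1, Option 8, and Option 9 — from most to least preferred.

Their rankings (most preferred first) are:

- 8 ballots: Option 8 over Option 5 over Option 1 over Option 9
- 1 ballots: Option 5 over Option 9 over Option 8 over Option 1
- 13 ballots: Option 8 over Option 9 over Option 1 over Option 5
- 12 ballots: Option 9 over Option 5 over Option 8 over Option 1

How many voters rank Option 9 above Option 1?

26

Ballots ranking Option 9 above Option 1: 1+13+12 = 26.
Ballots ranking Option 1 above Option 9: 8.
So 26 of 34 voters prefer Option 9 to Option 1.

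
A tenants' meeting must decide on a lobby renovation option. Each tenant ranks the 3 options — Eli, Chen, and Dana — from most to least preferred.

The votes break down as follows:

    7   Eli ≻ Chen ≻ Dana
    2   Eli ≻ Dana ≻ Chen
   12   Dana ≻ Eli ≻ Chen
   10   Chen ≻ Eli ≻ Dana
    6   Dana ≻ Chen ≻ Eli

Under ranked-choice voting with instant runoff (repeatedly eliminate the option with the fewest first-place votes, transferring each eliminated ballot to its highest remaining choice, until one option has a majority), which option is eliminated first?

Round 1: Dana 18, Chen 10, Eli 9. Eli has the fewest and is eliminated.
Round 2: Dana 20, Chen 17. Dana has a majority.

Eli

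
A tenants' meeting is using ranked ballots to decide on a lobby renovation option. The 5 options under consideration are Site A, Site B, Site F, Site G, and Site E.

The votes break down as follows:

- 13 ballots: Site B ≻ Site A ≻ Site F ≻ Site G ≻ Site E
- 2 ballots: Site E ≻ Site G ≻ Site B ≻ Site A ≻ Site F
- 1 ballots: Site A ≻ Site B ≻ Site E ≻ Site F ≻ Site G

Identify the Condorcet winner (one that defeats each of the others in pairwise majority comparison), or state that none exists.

Site B

Head-to-head results (16 voters total):
Site A vs Site B: Site B wins 15–1.
Site A vs Site F: Site A wins 16–0.
Site A vs Site G: Site A wins 14–2.
Site A vs Site E: Site A wins 14–2.
Site B vs Site F: Site B wins 16–0.
Site B vs Site G: Site B wins 14–2.
Site B vs Site E: Site B wins 14–2.
Site F vs Site G: Site F wins 14–2.
Site F vs Site E: Site F wins 13–3.
Site G vs Site E: Site G wins 13–3.
Site B beats each rival — Site A (15–1), Site F (16–0), Site G (14–2), Site E (14–2) — so Site B is the Condorcet winner.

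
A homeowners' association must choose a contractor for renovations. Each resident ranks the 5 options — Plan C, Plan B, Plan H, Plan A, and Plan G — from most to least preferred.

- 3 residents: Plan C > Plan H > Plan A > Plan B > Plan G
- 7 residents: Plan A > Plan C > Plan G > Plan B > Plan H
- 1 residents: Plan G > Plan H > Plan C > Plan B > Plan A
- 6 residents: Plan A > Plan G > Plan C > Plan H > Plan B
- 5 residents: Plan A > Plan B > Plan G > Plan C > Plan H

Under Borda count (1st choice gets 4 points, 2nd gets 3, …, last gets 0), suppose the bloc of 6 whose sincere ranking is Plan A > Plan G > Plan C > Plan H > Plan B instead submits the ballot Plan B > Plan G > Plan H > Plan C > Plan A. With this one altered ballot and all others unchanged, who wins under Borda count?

Borda totals with the altered ballot: Plan C 46, Plan B 50, Plan H 24, Plan A 54, Plan G 46.
The winner is unchanged: still Plan A.

Plan A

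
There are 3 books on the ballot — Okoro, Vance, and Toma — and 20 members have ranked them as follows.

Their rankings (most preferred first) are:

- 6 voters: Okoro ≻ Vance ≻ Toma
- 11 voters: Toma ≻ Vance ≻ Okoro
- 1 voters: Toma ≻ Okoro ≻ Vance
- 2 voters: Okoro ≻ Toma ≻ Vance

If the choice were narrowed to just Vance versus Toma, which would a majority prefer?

Ballots ranking Vance above Toma: 6.
Ballots ranking Toma above Vance: 11+1+2 = 14.
Toma wins the head-to-head, 14–6.

Toma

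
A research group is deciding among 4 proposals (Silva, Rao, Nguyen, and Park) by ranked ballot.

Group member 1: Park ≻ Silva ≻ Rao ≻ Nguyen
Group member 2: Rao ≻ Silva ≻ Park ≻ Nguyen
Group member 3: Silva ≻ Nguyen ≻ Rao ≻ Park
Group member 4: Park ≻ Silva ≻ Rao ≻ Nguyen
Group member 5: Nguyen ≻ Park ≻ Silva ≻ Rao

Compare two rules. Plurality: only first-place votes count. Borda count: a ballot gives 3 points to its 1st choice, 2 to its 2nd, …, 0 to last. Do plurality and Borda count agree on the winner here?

Plurality first-place counts: Silva 1, Rao 1, Nguyen 1, Park 2 → Park.
Borda totals: Silva 10, Rao 6, Nguyen 5, Park 9 → Silva.
The two rules disagree: plurality picks Park, Borda picks Silva.

No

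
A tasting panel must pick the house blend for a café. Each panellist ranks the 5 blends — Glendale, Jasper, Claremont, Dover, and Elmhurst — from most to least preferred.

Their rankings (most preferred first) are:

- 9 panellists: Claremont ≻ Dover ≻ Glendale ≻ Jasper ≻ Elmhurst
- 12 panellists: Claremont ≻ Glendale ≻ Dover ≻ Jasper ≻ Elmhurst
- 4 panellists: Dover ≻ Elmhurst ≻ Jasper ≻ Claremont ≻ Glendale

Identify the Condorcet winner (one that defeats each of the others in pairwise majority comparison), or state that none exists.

Claremont

Head-to-head results (25 voters total):
Glendale vs Jasper: Glendale wins 21–4.
Glendale vs Claremont: Claremont wins 25–0.
Glendale vs Dover: Dover wins 13–12.
Glendale vs Elmhurst: Glendale wins 21–4.
Jasper vs Claremont: Claremont wins 21–4.
Jasper vs Dover: Dover wins 25–0.
Jasper vs Elmhurst: Jasper wins 21–4.
Claremont vs Dover: Claremont wins 21–4.
Claremont vs Elmhurst: Claremont wins 21–4.
Dover vs Elmhurst: Dover wins 25–0.
Claremont beats each rival — Glendale (25–0), Jasper (21–4), Dover (21–4), Elmhurst (21–4) — so Claremont is the Condorcet winner.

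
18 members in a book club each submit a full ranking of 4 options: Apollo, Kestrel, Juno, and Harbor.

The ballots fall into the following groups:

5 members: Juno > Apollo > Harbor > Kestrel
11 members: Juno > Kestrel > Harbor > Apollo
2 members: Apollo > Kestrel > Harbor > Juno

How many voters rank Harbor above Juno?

2

Ballots ranking Harbor above Juno: 2.
Ballots ranking Juno above Harbor: 5+11 = 16.
So 2 of 18 voters prefer Harbor to Juno.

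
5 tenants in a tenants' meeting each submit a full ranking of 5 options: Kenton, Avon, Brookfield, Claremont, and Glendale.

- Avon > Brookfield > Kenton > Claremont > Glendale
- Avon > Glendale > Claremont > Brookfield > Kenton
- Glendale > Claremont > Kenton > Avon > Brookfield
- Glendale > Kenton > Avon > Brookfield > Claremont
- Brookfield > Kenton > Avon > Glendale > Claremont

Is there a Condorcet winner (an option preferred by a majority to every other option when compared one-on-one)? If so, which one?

None — there is no Condorcet winner

Head-to-head results (5 voters total):
Kenton vs Avon: Kenton wins 3–2.
Kenton vs Brookfield: Brookfield wins 3–2.
Kenton vs Claremont: Kenton wins 3–2.
Kenton vs Glendale: Glendale wins 3–2.
Avon vs Brookfield: Avon wins 4–1.
Avon vs Claremont: Avon wins 4–1.
Avon vs Glendale: Avon wins 3–2.
Brookfield vs Claremont: Brookfield wins 3–2.
Brookfield vs Glendale: Glendale wins 3–2.
Claremont vs Glendale: Glendale wins 4–1.
No candidate beats all others: Kenton beats Avon beats Brookfield beats Kenton, a majority cycle.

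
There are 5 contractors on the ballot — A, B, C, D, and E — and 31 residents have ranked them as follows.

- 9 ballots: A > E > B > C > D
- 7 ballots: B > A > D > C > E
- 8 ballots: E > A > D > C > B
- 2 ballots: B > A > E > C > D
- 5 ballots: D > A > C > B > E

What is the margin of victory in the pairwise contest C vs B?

Ballots ranking C above B: 8+5 = 13.
Ballots ranking B above C: 9+7+2 = 18.
B wins 18–13, a margin of 5.

5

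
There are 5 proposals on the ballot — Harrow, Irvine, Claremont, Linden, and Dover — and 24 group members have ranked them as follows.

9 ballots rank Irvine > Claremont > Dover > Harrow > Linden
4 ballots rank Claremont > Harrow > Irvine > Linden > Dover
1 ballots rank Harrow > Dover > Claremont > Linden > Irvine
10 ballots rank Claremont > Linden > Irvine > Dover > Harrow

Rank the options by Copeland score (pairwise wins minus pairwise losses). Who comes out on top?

Pairwise results:
  Harrow vs Irvine: Irvine wins 19–5.
  Harrow vs Claremont: Claremont wins 23–1.
  Harrow vs Linden: Harrow wins 14–10.
  Harrow vs Dover: Dover wins 19–5.
  Irvine vs Claremont: Claremont wins 15–9.
  Irvine vs Linden: Irvine wins 13–11.
  Irvine vs Dover: Irvine wins 23–1.
  Claremont vs Linden: Claremont wins 24–0.
  Claremont vs Dover: Claremont wins 23–1.
  Linden vs Dover: Linden wins 14–10.
Copeland scores (wins − losses):
  Harrow: 1 − 3 = -2
  Irvine: 3 − 1 = 2
  Claremont: 4 − 0 = 4
  Linden: 1 − 3 = -2
  Dover: 1 − 3 = -2
Claremont has the best Copeland score.

Claremont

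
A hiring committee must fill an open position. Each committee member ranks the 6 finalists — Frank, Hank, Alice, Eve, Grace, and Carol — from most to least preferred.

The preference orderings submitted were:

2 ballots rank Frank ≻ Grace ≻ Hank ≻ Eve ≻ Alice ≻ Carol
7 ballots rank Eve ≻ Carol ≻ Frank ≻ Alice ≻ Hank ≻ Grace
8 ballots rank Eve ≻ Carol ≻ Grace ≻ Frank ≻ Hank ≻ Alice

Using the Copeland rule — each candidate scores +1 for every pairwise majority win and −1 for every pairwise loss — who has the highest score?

Eve

Pairwise results:
  Frank vs Hank: Frank wins 17–0.
  Frank vs Alice: Frank wins 17–0.
  Frank vs Eve: Eve wins 15–2.
  Frank vs Grace: Frank wins 9–8.
  Frank vs Carol: Carol wins 15–2.
  Hank vs Alice: Hank wins 10–7.
  Hank vs Eve: Eve wins 15–2.
  Hank vs Grace: Grace wins 10–7.
  Hank vs Carol: Carol wins 15–2.
  Alice vs Eve: Eve wins 17–0.
  Alice vs Grace: Grace wins 10–7.
  Alice vs Carol: Carol wins 15–2.
  Eve vs Grace: Eve wins 15–2.
  Eve vs Carol: Eve wins 17–0.
  Grace vs Carol: Carol wins 15–2.
Copeland scores (wins − losses):
  Frank: 3 − 2 = 1
  Hank: 1 − 4 = -3
  Alice: 0 − 5 = -5
  Eve: 5 − 0 = 5
  Grace: 2 − 3 = -1
  Carol: 4 − 1 = 3
Eve has the best Copeland score.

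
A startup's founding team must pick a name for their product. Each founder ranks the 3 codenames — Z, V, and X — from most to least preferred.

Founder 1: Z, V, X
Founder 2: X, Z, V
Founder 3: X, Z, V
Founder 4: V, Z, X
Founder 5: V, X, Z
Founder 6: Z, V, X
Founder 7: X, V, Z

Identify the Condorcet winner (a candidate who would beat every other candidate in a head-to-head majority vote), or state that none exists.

There is no Condorcet winner

Head-to-head results (7 voters total):
Z vs V: Z wins 4–3.
Z vs X: X wins 4–3.
V vs X: V wins 4–3.
No candidate beats all others: Z beats V beats X beats Z, a majority cycle.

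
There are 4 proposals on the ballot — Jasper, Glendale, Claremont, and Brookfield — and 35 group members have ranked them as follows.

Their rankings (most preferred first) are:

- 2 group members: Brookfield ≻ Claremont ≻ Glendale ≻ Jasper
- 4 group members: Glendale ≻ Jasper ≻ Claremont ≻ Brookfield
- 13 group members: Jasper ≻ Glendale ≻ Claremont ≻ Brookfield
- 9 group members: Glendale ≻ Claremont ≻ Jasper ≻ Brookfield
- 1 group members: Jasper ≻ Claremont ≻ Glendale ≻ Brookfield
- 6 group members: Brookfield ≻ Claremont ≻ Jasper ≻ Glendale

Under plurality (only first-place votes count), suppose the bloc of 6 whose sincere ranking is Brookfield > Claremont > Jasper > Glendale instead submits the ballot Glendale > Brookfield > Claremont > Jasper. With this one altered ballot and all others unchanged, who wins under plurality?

First-place totals with the altered ballot: Jasper 14, Glendale 19, Claremont 0, Brookfield 2.
The switch changes the winner from Jasper to Glendale.

Glendale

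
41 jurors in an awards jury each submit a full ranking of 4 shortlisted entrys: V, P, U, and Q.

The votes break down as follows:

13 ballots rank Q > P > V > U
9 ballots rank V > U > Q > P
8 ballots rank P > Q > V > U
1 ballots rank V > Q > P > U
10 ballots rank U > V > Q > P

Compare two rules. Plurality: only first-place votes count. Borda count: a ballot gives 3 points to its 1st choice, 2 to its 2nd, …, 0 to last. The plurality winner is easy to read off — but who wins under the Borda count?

Q

Plurality first-place counts: V 10, P 8, U 10, Q 13 → Q.
Borda totals: V 71, P 51, U 48, Q 76 → Q.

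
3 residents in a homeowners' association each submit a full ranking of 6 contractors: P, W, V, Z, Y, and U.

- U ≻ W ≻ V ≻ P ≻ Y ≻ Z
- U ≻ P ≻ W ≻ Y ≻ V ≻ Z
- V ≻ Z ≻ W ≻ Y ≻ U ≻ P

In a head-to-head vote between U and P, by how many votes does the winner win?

3

Ballots ranking U above P: 3.
Ballots ranking P above U: 0.
U wins 3–0, a margin of 3.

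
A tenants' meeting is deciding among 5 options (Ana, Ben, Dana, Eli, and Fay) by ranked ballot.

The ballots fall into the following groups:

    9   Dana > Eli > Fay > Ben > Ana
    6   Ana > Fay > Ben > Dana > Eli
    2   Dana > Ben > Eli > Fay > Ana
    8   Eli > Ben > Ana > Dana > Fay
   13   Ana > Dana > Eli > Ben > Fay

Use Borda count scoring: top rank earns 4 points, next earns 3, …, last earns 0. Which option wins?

Borda scores:
  Ana: 9·0 + 6·4 + 2·0 + 8·2 + 13·4 = 92
  Ben: 9·1 + 6·2 + 2·3 + 8·3 + 13·1 = 64
  Dana: 9·4 + 6·1 + 2·4 + 8·1 + 13·3 = 97
  Eli: 9·3 + 6·0 + 2·2 + 8·4 + 13·2 = 89
  Fay: 9·2 + 6·3 + 2·1 + 8·0 + 13·0 = 38
Dana has the highest total.

Dana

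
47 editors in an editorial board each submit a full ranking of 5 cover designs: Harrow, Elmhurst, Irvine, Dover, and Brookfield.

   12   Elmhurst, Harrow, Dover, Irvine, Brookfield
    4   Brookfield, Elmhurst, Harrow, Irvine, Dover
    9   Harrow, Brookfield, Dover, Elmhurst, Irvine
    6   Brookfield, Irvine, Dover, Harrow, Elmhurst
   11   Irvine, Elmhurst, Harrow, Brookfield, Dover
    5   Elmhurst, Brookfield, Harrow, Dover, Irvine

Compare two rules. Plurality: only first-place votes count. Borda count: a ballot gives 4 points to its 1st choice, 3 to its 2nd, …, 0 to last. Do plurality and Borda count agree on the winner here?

Yes

Plurality first-place counts: Harrow 9, Elmhurst 17, Irvine 11, Dover 0, Brookfield 10 → Elmhurst.
Borda totals: Harrow 118, Elmhurst 122, Irvine 78, Dover 59, Brookfield 93 → Elmhurst.
The two rules agree on Elmhurst.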